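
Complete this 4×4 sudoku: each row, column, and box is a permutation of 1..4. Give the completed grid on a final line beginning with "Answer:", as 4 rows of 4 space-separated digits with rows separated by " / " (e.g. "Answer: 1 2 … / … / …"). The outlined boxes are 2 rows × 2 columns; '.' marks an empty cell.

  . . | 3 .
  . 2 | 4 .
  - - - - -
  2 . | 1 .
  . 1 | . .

Step 1. [r3c2∈{3,4}] across col 2, 3 lands solely at r3c2. So r3c2=3.
Step 2. [r2c4∈{1}] r2c4's peers cover all but 1 ⇒ r2c4=1.
Step 3. [r4c4∈{2,3,4}] in row 4, 3 fits only at r4c4. So r4c4=3.
Step 4. [r1c2∈{4}] only 4 remains possible at r1c2, so r1c2=4.
Step 5. [r1c4∈{2}] r1c4 is down to just 2 ⇒ r1c4=2.
Step 6. [r1c1∈{1}] only 1 remains possible at r1c1 ⇒ r1c1=1.
Step 7. [r4c1∈{4}] only 4 remains possible at r4c1. So r4c1=4.
Step 8. [r3c4∈{4}] r3c4 is down to just 4 ⇒ r3c4=4.
Step 9. [r2c1∈{3}] nothing but 3 survives at r2c1 ⇒ r2c1=3.
Step 10. [r4c3∈{2}] r4c3 has the single candidate 2. So r4c3=2.

Answer: 1 4 3 2 / 3 2 4 1 / 2 3 1 4 / 4 1 2 3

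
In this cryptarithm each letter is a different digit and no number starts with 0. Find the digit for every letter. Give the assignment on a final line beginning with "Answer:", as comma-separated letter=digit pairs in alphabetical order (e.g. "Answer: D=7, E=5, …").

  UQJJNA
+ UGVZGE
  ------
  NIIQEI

Step 1. [col 1: A + E ≡ I (mod 10)] column 1 (A + E ≡ I (mod 10), carry-in 0) doesn't pin A yet; pick A=3 and continue. So A=3.
Step 2. [col 1: A + E ≡ I (mod 10)] several values work for E in column 1 (A + E ≡ I (mod 10), carry-in 0); try E=6, so E=6.
Step 3. [col 1: A + E ≡ I (mod 10)] from column 1 (A=3, E=6, carry-in 0, digits 3,6 already taken and all letters distinct): I must equal 9. So I=9.
Step 4. [col 2: N + G ≡ E (mod 10)] several values work for G in column 2 (N + G ≡ E (mod 10), carry-in 0); try G=4, so G=4.
Step 5. [col 2: N + G ≡ E (mod 10)] column 2: given G=4, E=6, carry-in 0, and digits 3,4,6,9 already taken and all letters distinct, N+G≡E (mod 10) forces N=2, so N=2.
Step 6. [col 3: J + Z ≡ Q (mod 10)] no forcing yet in column 3 (carry-in 0); Z=7 is free and consistent — try it, so Z=7.
Step 7. [col 3: J + Z ≡ Q (mod 10)] column 3 (J + Z ≡ Q (mod 10), carry-in 0) doesn't pin Q yet; pick Q=5 and continue ⇒ Q=5.
Step 8. [col 3: J + Z ≡ Q (mod 10)] from column 3 (Z=7, Q=5, carry-in 0, digits 2,3,4,5,6,7,9 already taken and all letters distinct): J must equal 8, so J=8.
Step 9. [col 4: J + V ≡ I (mod 10)] column 4 reads J+V+carry(1)=I with J=8, I=9; with digits 2,3,4,5,6,7,8,9 already taken and all letters distinct, the only value for V is 0. So V=0.
Step 10. [col 6: U + U ≡ N (mod 10)] column 6: given N=2, carry-in 0, and digits 0,2,3,4,5,6,7,8,9 already taken and all letters distinct, U+U≡N (mod 10) forces U=1, so U=1.

Answer: A=3, E=6, G=4, I=9, J=8, N=2, Q=5, U=1, V=0, Z=7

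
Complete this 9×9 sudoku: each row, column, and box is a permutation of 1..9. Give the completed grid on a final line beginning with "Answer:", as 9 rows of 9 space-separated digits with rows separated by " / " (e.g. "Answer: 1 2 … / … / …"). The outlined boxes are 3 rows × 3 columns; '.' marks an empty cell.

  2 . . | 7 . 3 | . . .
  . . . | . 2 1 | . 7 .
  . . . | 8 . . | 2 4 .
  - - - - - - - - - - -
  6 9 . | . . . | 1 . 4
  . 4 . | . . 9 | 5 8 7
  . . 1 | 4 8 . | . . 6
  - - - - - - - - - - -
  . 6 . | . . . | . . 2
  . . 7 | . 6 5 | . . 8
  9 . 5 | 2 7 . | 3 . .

Step 1. [r5c1∈{3}] only 3 remains possible at r5c1 ⇒ r5c1=3.
Step 2. [r9c9∈{1}] r9c9's peers cover all but 1. So r9c9=1.
Step 3. [r8c8∈{9}] r8c8 has the single candidate 9, so r8c8=9.
Step 4. [r9c2∈{8}] r9c2 has the single candidate 8 ⇒ r9c2=8.
Step 5. [r2c1∈{4,5,8}] across col 1, 8 lands solely at r2c1, so r2c1=8.
Step 6. [r2c3∈{3,4,6,9}] 4 has one home in row 2: r2c3. So r2c3=4.
Step 7. [r7c3∈{3}] nothing but 3 survives at r7c3, so r7c3=3.
Step 8. [r1c5∈{4,5,9}] in row 1, 4 fits only at r1c5 ⇒ r1c5=4.
Step 9. [r4c5∈{3,5}] in col 5, 3 fits only at r4c5, so r4c5=3.
Step 10. [r3c5∈{5,9}] r3c5 is the only open cell in col 5 admitting 5. So r3c5=5.
Step 11. [r2c4∈{6,9}] across box 2, 9 lands solely at r2c4, so r2c4=9.
Step 12. [r7c4∈{1}] r7c4's peers cover all but 1 ⇒ r7c4=1.
Step 13. [r7c1∈{4}] r7c1's peers cover all but 4 ⇒ r7c1=4.
Step 14. [r1c8∈{1,5,6}] r1c8 is the only open cell in col 8 admitting 1, so r1c8=1.
Step 15. [r4c8∈{2}] r4c8 is down to just 2, so r4c8=2.
Step 16. [r1c2∈{5}] nothing but 5 survives at r1c2. So r1c2=5.
Step 17. [r1c9∈{9}] r1c9 has the single candidate 9, so r1c9=9.
Step 18. [r1c3∈{6}] nothing but 6 survives at r1c3 ⇒ r1c3=6.
Step 19. [r8c2∈{1,2}] row 8 places 2 nowhere but r8c2, so r8c2=2.
Step 20. [r3c2∈{1,3,7}] across col 2, 1 lands solely at r3c2, so r3c2=1.
Step 21. [r6c2∈{7}] nothing but 7 survives at r6c2. So r6c2=7.
Step 22. [r2c2∈{3}] r2c2 is down to just 3. So r2c2=3.
Step 23. [r3c1∈{7}] nothing but 7 survives at r3c1 ⇒ r3c1=7.
Step 24. [r6c6∈{2}] only 2 remains possible at r6c6, so r6c6=2.
Step 25. [r7c5∈{9}] only 9 remains possible at r7c5, so r7c5=9.
Step 26. [r5c4∈{6}] nothing but 6 survives at r5c4, so r5c4=6.
Step 27. [r7c8∈{5}] nothing but 5 survives at r7c8, so r7c8=5.
Step 28. [r6c1∈{5}] r6c1 has the single candidate 5, so r6c1=5.
Step 29. [r3c3∈{9}] nothing but 9 survives at r3c3. So r3c3=9.
Step 30. [r8c7∈{4}] r8c7's peers cover all but 4, so r8c7=4.
Step 31. [r3c6∈{6}] r3c6 has the single candidate 6 ⇒ r3c6=6.
Step 32. [r4c4∈{5}] only 5 remains possible at r4c4, so r4c4=5.
Step 33. [r6c8∈{3}] only 3 remains possible at r6c8 ⇒ r6c8=3.
Step 34. [r9c8∈{6}] r9c8 is down to just 6, so r9c8=6.
Step 35. [r5c5∈{1}] nothing but 1 survives at r5c5. So r5c5=1.
Step 36. [r7c7∈{7}] nothing but 7 survives at r7c7. So r7c7=7.
Step 37. [r8c4∈{3}] r8c4 has the single candidate 3, so r8c4=3.
Step 38. [r7c6∈{8}] r7c6 is down to just 8 ⇒ r7c6=8.
Step 39. [r4c6∈{7}] nothing but 7 survives at r4c6. So r4c6=7.
Step 40. [r2c7∈{6}] nothing but 6 survives at r2c7, so r2c7=6.
Step 41. [r9c6∈{4}] only 4 remains possible at r9c6, so r9c6=4.
Step 42. [r2c9∈{5}] r2c9's peers cover all but 5. So r2c9=5.
Step 43. [r8c1∈{1}] only 1 remains possible at r8c1. So r8c1=1.
Step 44. [r4c3∈{8}] r4c3 is down to just 8 ⇒ r4c3=8.
Step 45. [r3c9∈{3}] only 3 remains possible at r3c9. So r3c9=3.
Step 46. [r5c3∈{2}] nothing but 2 survives at r5c3. So r5c3=2.
Step 47. [r1c7∈{8}] nothing but 8 survives at r1c7. So r1c7=8.
Step 48. [r6c7∈{9}] r6c7 is down to just 9, so r6c7=9.

Answer: 2 5 6 7 4 3 8 1 9 / 8 3 4 9 2 1 6 7 5 / 7 1 9 8 5 6 2 4 3 / 6 9 8 5 3 7 1 2 4 / 3 4 2 6 1 9 5 8 7 / 5 7 1 4 8 2 9 3 6 / 4 6 3 1 9 8 7 5 2 / 1 2 7 3 6 5 4 9 8 / 9 8 5 2 7 4 3 6 1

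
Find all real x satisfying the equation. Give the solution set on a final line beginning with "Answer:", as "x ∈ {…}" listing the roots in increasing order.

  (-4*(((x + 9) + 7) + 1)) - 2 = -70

Step 1. [(-4*(((x + 9) + 7) + 1)) - 2 = -70] add 2: x sits inside (… - 2). So sub: -4*(((x + 9) + 7) + 1) = -68.
Step 2. [-4*(((x + 9) + 7) + 1) = -68] leading coefficient -4: divide by -4. So div: ((x + 9) + 7) + 1 = 17.
Step 3. [((x + 9) + 7) + 1 = 17] the outer +1 inverts by subtracting 1. So sub: (x + 9) + 7 = 16.
Step 4. [(x + 9) + 7 = 16] +7 is outermost — subtract 7 both sides. So sub: x + 9 = 9.
Step 5. [x + 9 = 9] 9 comes off first (subtract 9), so sub: x = 0.

Answer: x ∈ {0}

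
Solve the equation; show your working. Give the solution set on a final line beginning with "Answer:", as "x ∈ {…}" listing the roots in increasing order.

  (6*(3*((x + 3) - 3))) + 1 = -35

Step 1. [(6*(3*((x + 3) - 3))) + 1 = -35] peel the +1: subtract 1 from each side, so sub: 6*(3*((x + 3) - 3)) = -36.
Step 2. [6*(3*((x + 3) - 3)) = -36] divide by the outer 6, so div: 3*((x + 3) - 3) = -6.
Step 3. [3*((x + 3) - 3) = -6] leading coefficient 3: divide by 3 ⇒ div: (x + 3) - 3 = -2.
Step 4. [(x + 3) - 3 = -2] the outer -3 inverts by adding 3, so sub: x + 3 = 1.
Step 5. [x + 3 = 1] subtract 3: x sits inside (… + 3). So sub: x = -2.

Answer: x ∈ {-2}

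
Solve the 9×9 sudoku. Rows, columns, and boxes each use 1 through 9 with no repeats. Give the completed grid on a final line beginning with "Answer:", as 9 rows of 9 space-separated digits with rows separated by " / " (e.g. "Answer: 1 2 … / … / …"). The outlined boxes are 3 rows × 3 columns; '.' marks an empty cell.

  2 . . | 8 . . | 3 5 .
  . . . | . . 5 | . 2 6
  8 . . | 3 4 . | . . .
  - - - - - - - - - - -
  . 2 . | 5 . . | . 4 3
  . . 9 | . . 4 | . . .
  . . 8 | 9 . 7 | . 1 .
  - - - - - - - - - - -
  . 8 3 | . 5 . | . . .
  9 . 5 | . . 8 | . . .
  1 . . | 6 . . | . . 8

Step 1. [r4c7∈{6,7,8,9}] in row 4, 9 fits only at r4c7, so r4c7=9.
Step 2. [r3c2∈{1,5,6,7,9}] row 3 places 5 nowhere but r3c2. So r3c2=5.
Step 3. [r9c7∈{2,4,5,7}] 5 has one home in row 9: r9c7 ⇒ r9c7=5.
Step 4. [r9c6∈{2,3,9}] 3 has one home in col 6: r9c6 ⇒ r9c6=3.
Step 5. [r3c6∈{1,2,6,9}] across row 3, 2 lands solely at r3c6, so r3c6=2.
Step 6. [r3c3∈{1,6,7}] in row 3, 6 fits only at r3c3. So r3c3=6.
Step 7. [r5c8∈{6,7,8}] in col 8, 8 fits only at r5c8, so r5c8=8.
Step 8. [r9c3∈{2,4,7}] col 3 places 2 nowhere but r9c3 ⇒ r9c3=2.
Step 9. [r9c2∈{4,7}] across row 9, 4 lands solely at r9c2 ⇒ r9c2=4.
Step 10. [r6c1∈{3,4,5,6}] across row 6, 4 lands solely at r6c1 ⇒ r6c1=4.
Step 11. [r5c1∈{3,5,6,7}] r5c1 is the only open cell in col 1 admitting 5. So r5c1=5.
Step 12. [r2c7∈{1,4,7,8}] in row 2, 8 fits only at r2c7. So r2c7=8.
Step 13. [r1c9∈{1,4,7,9}] across box 3, 4 lands solely at r1c9. So r1c9=4.
Step 14. [r2c3∈{1,4,7}] across row 2, 4 lands solely at r2c3, so r2c3=4.
Step 15. [r2c1∈{3,7}] in col 1, 3 fits only at r2c1, so r2c1=3.
Step 16. [r8c8∈{3,6,7}] across row 8, 3 lands solely at r8c8 ⇒ r8c8=3.
Step 17. [r7c8∈{6,7,9}] across col 8, 6 lands solely at r7c8, so r7c8=6.
Step 18. [r7c1∈{7}] r7c1 has the single candidate 7. So r7c1=7.
Step 19. [r4c1∈{6}] r4c1's peers cover all but 6 ⇒ r4c1=6.
Step 20. [r4c6∈{1}] only 1 remains possible at r4c6, so r4c6=1.
Step 21. [r5c4∈{2}] nothing but 2 survives at r5c4. So r5c4=2.
Step 22. [r5c9∈{7}] r5c9 has the single candidate 7 ⇒ r5c9=7.
Step 23. [r8c5∈{1,2,7}] in col 5, 2 fits only at r8c5, so r8c5=2.
Step 24. [r8c9∈{1}] nothing but 1 survives at r8c9 ⇒ r8c9=1.
Step 25. [r1c3∈{1,7}] col 3 places 1 nowhere but r1c3 ⇒ r1c3=1.
Step 26. [r2c5∈{1,7,9}] col 5 places 1 nowhere but r2c5, so r2c5=1.
Step 27. [r7c6∈{9}] only 9 remains possible at r7c6 ⇒ r7c6=9.
Step 28. [r1c5∈{6,7,9}] col 5 places 9 nowhere but r1c5. So r1c5=9.
Step 29. [r2c4∈{7}] r2c4 has the single candidate 7 ⇒ r2c4=7.
Step 30. [r8c7∈{4,7}] in row 8, 7 fits only at r8c7 ⇒ r8c7=7.
Step 31. [r7c9∈{2}] r7c9 has the single candidate 2, so r7c9=2.
Step 32. [r6c2∈{3}] r6c2 has the single candidate 3 ⇒ r6c2=3.
Step 33. [r6c5∈{6}] r6c5 is down to just 6. So r6c5=6.
Step 34. [r7c4∈{1,4}] 1 has one home in row 7: r7c4. So r7c4=1.
Step 35. [r9c8∈{9}] r9c8's peers cover all but 9, so r9c8=9.
Step 36. [r2c2∈{9}] nothing but 9 survives at r2c2, so r2c2=9.
Step 37. [r1c6∈{6}] only 6 remains possible at r1c6, so r1c6=6.
Step 38. [r5c7∈{6}] only 6 remains possible at r5c7 ⇒ r5c7=6.
Step 39. [r9c5∈{7}] nothing but 7 survives at r9c5. So r9c5=7.
Step 40. [r4c5∈{8}] nothing but 8 survives at r4c5. So r4c5=8.
Step 41. [r6c9∈{5}] r6c9 is down to just 5. So r6c9=5.
Step 42. [r8c2∈{6}] r8c2 is down to just 6 ⇒ r8c2=6.
Step 43. [r3c7∈{1}] r3c7 is down to just 1. So r3c7=1.
Step 44. [r7c7∈{4}] r7c7 has the single candidate 4 ⇒ r7c7=4.
Step 45. [r1c2∈{7}] r1c2 has the single candidate 7. So r1c2=7.
Step 46. [r6c7∈{2}] r6c7's peers cover all but 2. So r6c7=2.
Step 47. [r4c3∈{7}] r4c3's peers cover all but 7. So r4c3=7.
Step 48. [r3c9∈{9}] r3c9's peers cover all but 9. So r3c9=9.
Step 49. [r5c2∈{1}] r5c2's peers cover all but 1 ⇒ r5c2=1.
Step 50. [r8c4∈{4}] r8c4's peers cover all but 4, so r8c4=4.
Step 51. [r5c5∈{3}] r5c5 has the single candidate 3 ⇒ r5c5=3.
Step 52. [r3c8∈{7}] only 7 remains possible at r3c8 ⇒ r3c8=7.

Answer: 2 7 1 8 9 6 3 5 4 / 3 9 4 7 1 5 8 2 6 / 8 5 6 3 4 2 1 7 9 / 6 2 7 5 8 1 9 4 3 / 5 1 9 2 3 4 6 8 7 / 4 3 8 9 6 7 2 1 5 / 7 8 3 1 5 9 4 6 2 / 9 6 5 4 2 8 7 3 1 / 1 4 2 6 7 3 5 9 8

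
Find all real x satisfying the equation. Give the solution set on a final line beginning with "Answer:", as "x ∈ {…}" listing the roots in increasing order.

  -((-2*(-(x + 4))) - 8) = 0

Step 1. [-((-2*(-(x + 4))) - 8) = 0] flip signs both sides. So neg: (-2*(-(x + 4))) - 8 = 0.
Step 2. [(-2*(-(x + 4))) - 8 = 0] add 8: x sits inside (… - 8). So sub: -2*(-(x + 4)) = 8.
Step 3. [-2*(-(x + 4)) = 8] LHS = -2·(…); ÷-2 both sides. So div: -(x + 4) = -4.
Step 4. [-(x + 4) = -4] flip signs both sides. So neg: x + 4 = 4.
Step 5. [x + 4 = 4] 4 comes off first (subtract 4), so sub: x = 0.

Answer: x ∈ {0}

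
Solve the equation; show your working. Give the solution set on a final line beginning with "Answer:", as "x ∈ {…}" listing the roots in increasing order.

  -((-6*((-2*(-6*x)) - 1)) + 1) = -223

Step 1. [-((-6*((-2*(-6*x)) - 1)) + 1) = -223] LHS negated; negate both sides ⇒ neg: (-6*((-2*(-6*x)) - 1)) + 1 = 223.
Step 2. [(-6*((-2*(-6*x)) - 1)) + 1 = 223] subtract 1: x sits inside (… + 1). So sub: -6*((-2*(-6*x)) - 1) = 222.
Step 3. [-6*((-2*(-6*x)) - 1) = 222] LHS = -6·(…); ÷-6 both sides. So div: (-2*(-6*x)) - 1 = -37.
Step 4. [(-2*(-6*x)) - 1 = -37] 1 comes off first (add 1). So sub: -2*(-6*x) = -36.
Step 5. [-2*(-6*x) = -36] leading coefficient -2: divide by -2, so div: -6*x = 18.
Step 6. [-6*x = 18] leading coefficient -6: divide by -6. So div: x = -3.

Answer: x ∈ {-3}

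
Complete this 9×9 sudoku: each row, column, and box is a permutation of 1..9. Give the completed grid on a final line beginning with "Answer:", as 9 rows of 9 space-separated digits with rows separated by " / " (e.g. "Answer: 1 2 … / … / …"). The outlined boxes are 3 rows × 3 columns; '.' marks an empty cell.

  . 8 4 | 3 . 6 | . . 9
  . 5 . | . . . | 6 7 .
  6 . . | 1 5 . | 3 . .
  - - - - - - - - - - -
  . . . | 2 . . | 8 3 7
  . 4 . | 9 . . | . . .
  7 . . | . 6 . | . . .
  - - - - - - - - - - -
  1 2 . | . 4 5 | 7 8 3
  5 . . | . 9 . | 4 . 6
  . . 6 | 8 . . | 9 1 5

Step 1. [r1c1∈{2}] r1c1 has the single candidate 2, so r1c1=2.
Step 2. [r4c5∈{1}] r4c5's peers cover all but 1. So r4c5=1.
Step 3. [r6c2∈{1,3,9}] across col 2, 1 lands solely at r6c2. So r6c2=1.
Step 4. [r5c1∈{3,8}] 8 has one home in col 1: r5c1, so r5c1=8.
Step 5. [r8c4∈{7}] only 7 remains possible at r8c4. So r8c4=7.
Step 6. [r6c6∈{3,4,8}] in row 6, 8 fits only at r6c6. So r6c6=8.
Step 7. [r6c3∈{2,3,5,9}] r6c3 is the only open cell in row 6 admitting 3. So r6c3=3.
Step 8. [r5c3∈{2,5}] r5c3 is the only open cell in col 3 admitting 2. So r5c3=2.
Step 9. [r2c4∈{4}] only 4 remains possible at r2c4, so r2c4=4.
Step 10. [r3c9∈{2,4,8}] across row 3, 8 lands solely at r3c9, so r3c9=8.
Step 11. [r7c3∈{9}] r7c3 is down to just 9. So r7c3=9.
Step 12. [r1c8∈{5}] r1c8 has the single candidate 5 ⇒ r1c8=5.
Step 13. [r8c2∈{3}] r8c2 has the single candidate 3 ⇒ r8c2=3.
Step 14. [r8c8∈{2}] nothing but 2 survives at r8c8, so r8c8=2.
Step 15. [r3c6∈{2,7,9}] in row 3, 2 fits only at r3c6 ⇒ r3c6=2.
Step 16. [r3c2∈{7,9}] 9 has one home in row 3: r3c2 ⇒ r3c2=9.
Step 17. [r5c6∈{3,7}] in col 6, 7 fits only at r5c6 ⇒ r5c6=7.
Step 18. [r2c9∈{1,2}] 2 has one home in row 2: r2c9. So r2c9=2.
Step 19. [r5c7∈{1,5}] 5 has one home in row 5: r5c7. So r5c7=5.
Step 20. [r5c5∈{3}] nothing but 3 survives at r5c5 ⇒ r5c5=3.
Step 21. [r3c8∈{4}] nothing but 4 survives at r3c8. So r3c8=4.
Step 22. [r4c2∈{6}] r4c2's peers cover all but 6. So r4c2=6.
Step 23. [r6c8∈{9}] nothing but 9 survives at r6c8 ⇒ r6c8=9.
Step 24. [r4c1∈{9}] nothing but 9 survives at r4c1. So r4c1=9.
Step 25. [r2c3∈{1}] r2c3 is down to just 1, so r2c3=1.
Step 26. [r2c6∈{9}] nothing but 9 survives at r2c6 ⇒ r2c6=9.
Step 27. [r1c7∈{1}] r1c7's peers cover all but 1 ⇒ r1c7=1.
Step 28. [r5c9∈{1}] r5c9 has the single candidate 1 ⇒ r5c9=1.
Step 29. [r2c1∈{3}] nothing but 3 survives at r2c1, so r2c1=3.
Step 30. [r3c3∈{7}] r3c3's peers cover all but 7. So r3c3=7.
Step 31. [r7c4∈{6}] r7c4 is down to just 6 ⇒ r7c4=6.
Step 32. [r4c6∈{4}] only 4 remains possible at r4c6, so r4c6=4.
Step 33. [r9c1∈{4}] r9c1 is down to just 4, so r9c1=4.
Step 34. [r8c6∈{1}] r8c6 is down to just 1, so r8c6=1.
Step 35. [r6c9∈{4}] r6c9 has the single candidate 4 ⇒ r6c9=4.
Step 36. [r6c7∈{2}] r6c7 is down to just 2 ⇒ r6c7=2.
Step 37. [r9c2∈{7}] only 7 remains possible at r9c2, so r9c2=7.
Step 38. [r9c6∈{3}] nothing but 3 survives at r9c6. So r9c6=3.
Step 39. [r9c5∈{2}] r9c5 is down to just 2. So r9c5=2.
Step 40. [r5c8∈{6}] r5c8 has the single candidate 6 ⇒ r5c8=6.
Step 41. [r1c5∈{7}] only 7 remains possible at r1c5, so r1c5=7.
Step 42. [r6c4∈{5}] r6c4's peers cover all but 5 ⇒ r6c4=5.
Step 43. [r2c5∈{8}] only 8 remains possible at r2c5 ⇒ r2c5=8.
Step 44. [r8c3∈{8}] only 8 remains possible at r8c3, so r8c3=8.
Step 45. [r4c3∈{5}] nothing but 5 survives at r4c3 ⇒ r4c3=5.

Answer: 2 8 4 3 7 6 1 5 9 / 3 5 1 4 8 9 6 7 2 / 6 9 7 1 5 2 3 4 8 / 9 6 5 2 1 4 8 3 7 / 8 4 2 9 3 7 5 6 1 / 7 1 3 5 6 8 2 9 4 / 1 2 9 6 4 5 7 8 3 / 5 3 8 7 9 1 4 2 6 / 4 7 6 8 2 3 9 1 5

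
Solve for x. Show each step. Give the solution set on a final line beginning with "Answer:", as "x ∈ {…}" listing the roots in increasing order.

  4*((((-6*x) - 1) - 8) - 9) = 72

Step 1. [4*((((-6*x) - 1) - 8) - 9) = 72] leading coefficient 4: divide by 4 ⇒ div: (((-6*x) - 1) - 8) - 9 = 18.
Step 2. [(((-6*x) - 1) - 8) - 9 = 18] 9 comes off first (add 9). So sub: ((-6*x) - 1) - 8 = 27.
Step 3. [((-6*x) - 1) - 8 = 27] -8 is outermost — add 8 both sides. So sub: (-6*x) - 1 = 35.
Step 4. [(-6*x) - 1 = 35] 1 comes off first (add 1). So sub: -6*x = 36.
Step 5. [-6*x = 36] -6·(inner) — divide through by -6 ⇒ div: x = -6.

Answer: x ∈ {-6}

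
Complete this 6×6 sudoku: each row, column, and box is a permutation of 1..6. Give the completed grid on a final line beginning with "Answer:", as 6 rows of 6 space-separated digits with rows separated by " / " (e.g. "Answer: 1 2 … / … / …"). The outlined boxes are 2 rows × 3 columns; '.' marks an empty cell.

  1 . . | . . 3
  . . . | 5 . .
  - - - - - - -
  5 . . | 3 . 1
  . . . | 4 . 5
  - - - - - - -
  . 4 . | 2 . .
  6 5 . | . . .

Step 1. [r2c6∈{2,4,6}] r2c6 is the only open cell in col 6 admitting 2 ⇒ r2c6=2.
Step 2. [r4c1∈{2,3}] col 1 places 2 nowhere but r4c1. So r4c1=2.
Step 3. [r3c2∈{6}] r3c2 has the single candidate 6, so r3c2=6.
Step 4. [r2c5∈{1,4,6}] in row 2, 1 fits only at r2c5 ⇒ r2c5=1.
Step 5. [r5c1∈{3}] r5c1 is down to just 3, so r5c1=3.
Step 6. [r2c3∈{3,4,6}] 6 has one home in row 2: r2c3. So r2c3=6.
Step 7. [r1c5∈{4,6}] r1c5 is the only open cell in box 2 admitting 4 ⇒ r1c5=4.
Step 8. [r4c2∈{1,3}] r4c2 is the only open cell in col 2 admitting 1. So r4c2=1.
Step 9. [r6c3∈{1,2}] 2 has one home in row 6: r6c3. So r6c3=2.
Step 10. [r5c5∈{5,6}] in row 5, 5 fits only at r5c5. So r5c5=5.
Step 11. [r3c5∈{2}] r3c5 is down to just 2 ⇒ r3c5=2.
Step 12. [r5c3∈{1}] r5c3's peers cover all but 1 ⇒ r5c3=1.
Step 13. [r1c4∈{6}] r1c4's peers cover all but 6. So r1c4=6.
Step 14. [r4c5∈{6}] r4c5 has the single candidate 6. So r4c5=6.
Step 15. [r6c4∈{1}] r6c4's peers cover all but 1. So r6c4=1.
Step 16. [r3c3∈{4}] nothing but 4 survives at r3c3, so r3c3=4.
Step 17. [r5c6∈{6}] only 6 remains possible at r5c6 ⇒ r5c6=6.
Step 18. [r2c2∈{3}] nothing but 3 survives at r2c2, so r2c2=3.
Step 19. [r6c5∈{3}] only 3 remains possible at r6c5, so r6c5=3.
Step 20. [r1c3∈{5}] r1c3's peers cover all but 5, so r1c3=5.
Step 21. [r1c2∈{2}] only 2 remains possible at r1c2 ⇒ r1c2=2.
Step 22. [r2c1∈{4}] nothing but 4 survives at r2c1 ⇒ r2c1=4.
Step 23. [r6c6∈{4}] r6c6 has the single candidate 4 ⇒ r6c6=4.
Step 24. [r4c3∈{3}] r4c3 is down to just 3. So r4c3=3.

Answer: 1 2 5 6 4 3 / 4 3 6 5 1 2 / 5 6 4 3 2 1 / 2 1 3 4 6 5 / 3 4 1 2 5 6 / 6 5 2 1 3 4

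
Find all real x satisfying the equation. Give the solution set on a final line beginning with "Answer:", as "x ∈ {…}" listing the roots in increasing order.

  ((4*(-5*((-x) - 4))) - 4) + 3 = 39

Step 1. [((4*(-5*((-x) - 4))) - 4) + 3 = 39] +3 is outermost — subtract 3 both sides ⇒ sub: (4*(-5*((-x) - 4))) - 4 = 36.
Step 2. [(4*(-5*((-x) - 4))) - 4 = 36] peel the -4: add 4 from each side ⇒ sub: 4*(-5*((-x) - 4)) = 40.
Step 3. [4*(-5*((-x) - 4)) = 40] leading coefficient 4: divide by 4. So div: -5*((-x) - 4) = 10.
Step 4. [-5*((-x) - 4) = 10] -5·(inner) — divide through by -5 ⇒ div: (-x) - 4 = -2.
Step 5. [(-x) - 4 = -2] 4 comes off first (add 4), so sub: -x = 2.
Step 6. [-x = 2] LHS negated; negate both sides, so neg: x = -2.

Answer: x ∈ {-2}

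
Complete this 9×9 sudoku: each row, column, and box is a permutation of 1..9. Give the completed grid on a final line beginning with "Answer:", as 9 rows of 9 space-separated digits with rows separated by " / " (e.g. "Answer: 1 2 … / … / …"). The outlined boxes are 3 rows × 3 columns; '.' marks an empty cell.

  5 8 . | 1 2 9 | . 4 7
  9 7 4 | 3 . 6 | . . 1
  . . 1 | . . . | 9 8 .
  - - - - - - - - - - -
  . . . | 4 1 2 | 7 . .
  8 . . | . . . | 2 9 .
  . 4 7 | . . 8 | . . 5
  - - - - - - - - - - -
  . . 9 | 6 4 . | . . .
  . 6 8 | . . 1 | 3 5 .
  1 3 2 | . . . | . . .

Step 1. [r9c4∈{5,7,8,9}] across col 4, 8 lands solely at r9c4, so r9c4=8.
Step 2. [r3c9∈{2,3,6}] in box 3, 3 fits only at r3c9, so r3c9=3.
Step 3. [r3c1∈{2,6}] row 3 places 6 nowhere but r3c1, so r3c1=6.
Step 4. [r4c1∈{3}] r4c1 has the single candidate 3. So r4c1=3.
Step 5. [r4c8∈{6}] r4c8 has the single candidate 6. So r4c8=6.
Step 6. [r8c4∈{2,7,9}] in col 4, 2 fits only at r8c4. So r8c4=2.
Step 7. [r7c6∈{3,5,7}] r7c6 is the only open cell in row 7 admitting 3. So r7c6=3.
Step 8. [r5c5∈{3,5,6,7}] r5c5 is the only open cell in row 5 admitting 3, so r5c5=3.
Step 9. [r4c3∈{5}] r4c3's peers cover all but 5, so r4c3=5.
Step 10. [r9c8∈{7}] r9c8 has the single candidate 7. So r9c8=7.
Step 11. [r9c9∈{4,6,9}] col 9 places 6 nowhere but r9c9. So r9c9=6.
Step 12. [r9c5∈{5,9}] in row 9, 9 fits only at r9c5 ⇒ r9c5=9.
Step 13. [r7c7∈{1,8}] in col 7, 8 fits only at r7c7, so r7c7=8.
Step 14. [r7c8∈{1,2}] row 7 places 1 nowhere but r7c8, so r7c8=1.
Step 15. [r8c5∈{7}] r8c5 is down to just 7 ⇒ r8c5=7.
Step 16. [r3c5∈{5}] r3c5's peers cover all but 5. So r3c5=5.
Step 17. [r3c4∈{7}] r3c4 is down to just 7 ⇒ r3c4=7.
Step 18. [r9c7∈{4}] only 4 remains possible at r9c7 ⇒ r9c7=4.
Step 19. [r9c6∈{5}] nothing but 5 survives at r9c6, so r9c6=5.
Step 20. [r6c4∈{9}] r6c4 has the single candidate 9. So r6c4=9.
Step 21. [r5c3∈{6}] r5c3 has the single candidate 6. So r5c3=6.
Step 22. [r5c6∈{7}] r5c6 is down to just 7 ⇒ r5c6=7.
Step 23. [r6c8∈{3}] r6c8 has the single candidate 3 ⇒ r6c8=3.
Step 24. [r1c7∈{6}] r1c7's peers cover all but 6. So r1c7=6.
Step 25. [r6c7∈{1}] only 1 remains possible at r6c7 ⇒ r6c7=1.
Step 26. [r2c7∈{5}] r2c7 is down to just 5, so r2c7=5.
Step 27. [r2c8∈{2}] r2c8's peers cover all but 2. So r2c8=2.
Step 28. [r8c9∈{9}] nothing but 9 survives at r8c9, so r8c9=9.
Step 29. [r5c9∈{4}] nothing but 4 survives at r5c9. So r5c9=4.
Step 30. [r6c1∈{2}] r6c1's peers cover all but 2 ⇒ r6c1=2.
Step 31. [r5c2∈{1}] r5c2 is down to just 1, so r5c2=1.
Step 32. [r7c2∈{5}] only 5 remains possible at r7c2 ⇒ r7c2=5.
Step 33. [r4c9∈{8}] nothing but 8 survives at r4c9, so r4c9=8.
Step 34. [r4c2∈{9}] r4c2 is down to just 9 ⇒ r4c2=9.
Step 35. [r3c2∈{2}] only 2 remains possible at r3c2, so r3c2=2.
Step 36. [r3c6∈{4}] nothing but 4 survives at r3c6, so r3c6=4.
Step 37. [r6c5∈{6}] r6c5's peers cover all but 6, so r6c5=6.
Step 38. [r8c1∈{4}] r8c1's peers cover all but 4, so r8c1=4.
Step 39. [r5c4∈{5}] r5c4 has the single candidate 5, so r5c4=5.
Step 40. [r1c3∈{3}] r1c3 has the single candidate 3. So r1c3=3.
Step 41. [r7c9∈{2}] only 2 remains possible at r7c9 ⇒ r7c9=2.
Step 42. [r2c5∈{8}] r2c5's peers cover all but 8. So r2c5=8.
Step 43. [r7c1∈{7}] r7c1's peers cover all but 7 ⇒ r7c1=7.

Answer: 5 8 3 1 2 9 6 4 7 / 9 7 4 3 8 6 5 2 1 / 6 2 1 7 5 4 9 8 3 / 3 9 5 4 1 2 7 6 8 / 8 1 6 5 3 7 2 9 4 / 2 4 7 9 6 8 1 3 5 / 7 5 9 6 4 3 8 1 2 / 4 6 8 2 7 1 3 5 9 / 1 3 2 8 9 5 4 7 6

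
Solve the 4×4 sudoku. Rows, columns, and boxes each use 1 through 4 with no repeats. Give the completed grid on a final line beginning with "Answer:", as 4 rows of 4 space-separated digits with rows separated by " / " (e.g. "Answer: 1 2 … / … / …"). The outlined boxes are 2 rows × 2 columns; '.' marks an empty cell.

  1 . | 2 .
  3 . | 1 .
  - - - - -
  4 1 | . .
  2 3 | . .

Step 1. [r2c4∈{4}] r2c4's peers cover all but 4 ⇒ r2c4=4.
Step 2. [r1c4∈{3}] nothing but 3 survives at r1c4 ⇒ r1c4=3.
Step 3. [r3c4∈{2}] r3c4's peers cover all but 2. So r3c4=2.
Step 4. [r2c2∈{2}] r2c2's peers cover all but 2. So r2c2=2.
Step 5. [r4c3∈{4}] r4c3 is down to just 4 ⇒ r4c3=4.
Step 6. [r1c2∈{4}] nothing but 4 survives at r1c2, so r1c2=4.
Step 7. [r3c3∈{3}] r3c3 has the single candidate 3, so r3c3=3.
Step 8. [r4c4∈{1}] r4c4 has the single candidate 1, so r4c4=1.

Answer: 1 4 2 3 / 3 2 1 4 / 4 1 3 2 / 2 3 4 1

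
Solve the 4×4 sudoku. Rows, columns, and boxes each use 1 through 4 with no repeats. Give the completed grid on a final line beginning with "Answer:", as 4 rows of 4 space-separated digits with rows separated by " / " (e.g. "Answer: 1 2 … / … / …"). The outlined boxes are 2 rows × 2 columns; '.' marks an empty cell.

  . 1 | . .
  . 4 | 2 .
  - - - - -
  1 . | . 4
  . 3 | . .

Step 1. [r1c4∈{3}] r1c4's peers cover all but 3, so r1c4=3.
Step 2. [r4c4∈{1,2}] col 4 places 2 nowhere but r4c4. So r4c4=2.
Step 3. [r2c4∈{1}] only 1 remains possible at r2c4, so r2c4=1.
Step 4. [r3c3∈{3}] r3c3's peers cover all but 3 ⇒ r3c3=3.
Step 5. [r1c3∈{4}] nothing but 4 survives at r1c3, so r1c3=4.
Step 6. [r3c2∈{2}] nothing but 2 survives at r3c2 ⇒ r3c2=2.
Step 7. [r2c1∈{3}] r2c1 is down to just 3, so r2c1=3.
Step 8. [r4c3∈{1}] only 1 remains possible at r4c3, so r4c3=1.
Step 9. [r1c1∈{2}] nothing but 2 survives at r1c1, so r1c1=2.
Step 10. [r4c1∈{4}] only 4 remains possible at r4c1. So r4c1=4.

Answer: 2 1 4 3 / 3 4 2 1 / 1 2 3 4 / 4 3 1 2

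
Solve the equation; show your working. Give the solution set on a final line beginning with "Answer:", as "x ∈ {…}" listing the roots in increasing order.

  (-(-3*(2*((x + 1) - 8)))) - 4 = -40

Step 1. [(-(-3*(2*((x + 1) - 8)))) - 4 = -40] peel the -4: add 4 from each side. So sub: -(-3*(2*((x + 1) - 8))) = -36.
Step 2. [-(-3*(2*((x + 1) - 8))) = -36] leading − — multiply by −1. So neg: -3*(2*((x + 1) - 8)) = 36.
Step 3. [-3*(2*((x + 1) - 8)) = 36] -3·(inner) — divide through by -3, so div: 2*((x + 1) - 8) = -12.
Step 4. [2*((x + 1) - 8) = -12] LHS = 2·(…); ÷2 both sides ⇒ div: (x + 1) - 8 = -6.
Step 5. [(x + 1) - 8 = -6] the outer -8 inverts by adding 8. So sub: x + 1 = 2.
Step 6. [x + 1 = 2] subtract 1: x sits inside (… + 1). So sub: x = 1.

Answer: x ∈ {1}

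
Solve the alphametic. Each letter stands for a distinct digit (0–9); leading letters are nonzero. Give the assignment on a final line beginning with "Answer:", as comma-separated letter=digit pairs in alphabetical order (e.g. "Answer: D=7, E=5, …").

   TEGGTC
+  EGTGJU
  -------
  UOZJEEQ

Step 1. [col 1: C + U ≡ Q (mod 10)] Q=0 is one option consistent with column 1 (C + U ≡ Q (mod 10), carry-in 0) — take it, so Q=0.
Step 2. [col 1: C + U ≡ Q (mod 10)] several values work for U in column 1 (C + U ≡ Q (mod 10), carry-in 0); try U=1. So U=1.
Step 3. [col 1: C + U ≡ Q (mod 10)] in column 1 we have C+U≡Q with carry-in 0; given U=1, Q=0 and digits 0,1 already taken and all letters distinct, that pins C to 9 ⇒ C=9.
Step 4. [col 2: T + J ≡ E (mod 10)] column 2 (T + J ≡ E (mod 10), carry-in 1) doesn't pin J yet; pick J=6 and continue. So J=6.
Step 5. [col 2: T + J ≡ E (mod 10)] column 2 (T + J ≡ E (mod 10), carry-in 1) doesn't pin T yet; pick T=8 and continue ⇒ T=8.
Step 6. [col 2: T + J ≡ E (mod 10)] in column 2 we have T+J≡E with carry-in 1; given T=8, J=6 and digits 0,1,6,8,9 already taken and all letters distinct, that pins E to 5. So E=5.
Step 7. [col 3: G + G ≡ E (mod 10)] no forcing yet in column 3 (carry-in 1); G=7 is free and consistent — try it. So G=7.
Step 8. [col 5: E + G ≡ Z (mod 10)] in column 5 we have E+G≡Z with carry-in 1; given E=5, G=7 and digits 0,1,5,6,7,8,9 already taken and all letters distinct, that pins Z to 3, so Z=3.
Step 9. [col 6: T + E ≡ O (mod 10)] column 6: given T=8, E=5, carry-in 1, and digits 0,1,3,5,6,7,8,9 already taken and all letters distinct, T+E≡O (mod 10) forces O=4, so O=4.

Answer: C=9, E=5, G=7, J=6, O=4, Q=0, T=8, U=1, Z=3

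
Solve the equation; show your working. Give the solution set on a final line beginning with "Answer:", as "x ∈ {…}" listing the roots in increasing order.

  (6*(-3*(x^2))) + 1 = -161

Step 1. [(6*(-3*(x^2))) + 1 = -161] peel the +1: subtract 1 from each side, so sub: 6*(-3*(x^2)) = -162.
Step 2. [6*(-3*(x^2)) = -162] divide by the outer 6, so div: -3*(x^2) = -27.
Step 3. [-3*(x^2) = -27] -3·(inner) — divide through by -3 ⇒ div: x^2 = 9.
Step 4. [x^2 = 9] LHS squared, RHS 9 ≥ 0: apply √ (±). So sqrt: x = 3 or -3.

Answer: x ∈ {-3, 3}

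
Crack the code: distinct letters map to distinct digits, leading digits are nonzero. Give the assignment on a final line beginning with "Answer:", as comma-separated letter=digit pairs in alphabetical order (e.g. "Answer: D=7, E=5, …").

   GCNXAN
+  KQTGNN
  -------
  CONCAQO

Step 1. [C] C is the leading digit of a 7-digit sum of two 6-digit numbers; the final carry is exactly 1, so C=1.
Step 2. [col 1: N + N ≡ O (mod 10)] no forcing yet in column 1 (carry-in 0); N=5 is free and consistent — try it ⇒ N=5.
Step 3. [col 1: N + N ≡ O (mod 10)] column 1: given N=5, carry-in 0, and digits 1,5 already taken and all letters distinct, N+N≡O (mod 10) forces O=0. So O=0.
Step 4. [col 2: A + N ≡ Q (mod 10)] column 2 (A + N ≡ Q (mod 10), carry-in 1) doesn't pin Q yet; pick Q=3 and continue. So Q=3.
Step 5. [col 2: A + N ≡ Q (mod 10)] from column 2 (N=5, Q=3, carry-in 1, digits 0,1,3,5 already taken and all letters distinct): A must equal 7, so A=7.
Step 6. [col 3: X + G ≡ A (mod 10)] column 3 (X + G ≡ A (mod 10), carry-in 1) doesn't pin X yet; pick X=4 and continue, so X=4.
Step 7. [col 3: X + G ≡ A (mod 10)] from column 3 (X=4, A=7, carry-in 1, digits 0,1,3,4,5,7 already taken and all letters distinct): G must equal 2, so G=2.
Step 8. [col 4: N + T ≡ C (mod 10)] from column 4 (N=5, C=1, carry-in 0, digits 0,1,2,3,4,5,7 already taken and all letters distinct): T must equal 6 ⇒ T=6.
Step 9. [col 6: G + K ≡ O (mod 10)] in column 6 we have G+K≡O with carry-in 0; given G=2, O=0 and digits 0,1,2,3,4,5,6,7 already taken and all letters distinct, that pins K to 8, so K=8.

Answer: A=7, C=1, G=2, K=8, N=5, O=0, Q=3, T=6, X=4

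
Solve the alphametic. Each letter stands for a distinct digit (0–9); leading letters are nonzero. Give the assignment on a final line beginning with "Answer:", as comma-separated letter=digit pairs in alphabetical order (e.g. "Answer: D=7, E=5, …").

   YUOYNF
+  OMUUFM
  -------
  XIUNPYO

Step 1. [col 1: F + M ≡ O (mod 10)] several values work for M in column 1 (F + M ≡ O (mod 10), carry-in 0); try M=9 ⇒ M=9.
Step 2. [col 1: F + M ≡ O (mod 10)] no forcing yet in column 1 (carry-in 0); O=6 is free and consistent — try it ⇒ O=6.
Step 3. [X] X is the leading digit of a 7-digit sum of two 6-digit numbers; the final carry is exactly 1. So X=1.
Step 4. [col 1: F + M ≡ O (mod 10)] column 1 reads F+M+carry(0)=O with M=9, O=6; with digits 1,6,9 already taken and all letters distinct, the only value for F is 7 ⇒ F=7.
Step 5. [col 2: N + F ≡ Y (mod 10)] several values work for Y in column 2 (N + F ≡ Y (mod 10), carry-in 1); try Y=3, so Y=3.
Step 6. [col 2: N + F ≡ Y (mod 10)] in column 2 we have N+F≡Y with carry-in 1; given F=7, Y=3 and digits 1,3,6,7,9 already taken and all letters distinct, that pins N to 5 ⇒ N=5.
Step 7. [col 3: Y + U ≡ P (mod 10)] column 3 (Y + U ≡ P (mod 10), carry-in 1) doesn't pin U yet; pick U=8 and continue, so U=8.
Step 8. [col 3: Y + U ≡ P (mod 10)] in column 3 we have Y+U≡P with carry-in 1; given Y=3, U=8 and digits 1,3,5,6,7,8,9 already taken and all letters distinct, that pins P to 2. So P=2.
Step 9. [col 6: Y + O ≡ I (mod 10)] column 6: given Y=3, O=6, carry-in 1, and digits 1,2,3,5,6,7,8,9 already taken and all letters distinct, Y+O≡I (mod 10) forces I=0 ⇒ I=0.

Answer: F=7, I=0, M=9, N=5, O=6, P=2, U=8, X=1, Y=3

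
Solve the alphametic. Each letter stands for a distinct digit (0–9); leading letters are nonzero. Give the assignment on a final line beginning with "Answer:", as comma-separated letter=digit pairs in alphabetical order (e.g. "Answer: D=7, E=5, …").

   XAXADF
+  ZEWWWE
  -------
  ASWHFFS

Step 1. [col 1: F + E ≡ S (mod 10)] F=8 is one option consistent with column 1 (F + E ≡ S (mod 10), carry-in 0) — take it ⇒ F=8.
Step 2. [col 1: F + E ≡ S (mod 10)] several values work for E in column 1 (F + E ≡ S (mod 10), carry-in 0); try E=5. So E=5.
Step 3. [col 1: F + E ≡ S (mod 10)] from column 1 (F=8, E=5, carry-in 0, digits 5,8 already taken and all letters distinct): S must equal 3 ⇒ S=3.
Step 4. [col 2: D + W ≡ F (mod 10)] no forcing yet in column 2 (carry-in 1); D=0 is free and consistent — try it ⇒ D=0.
Step 5. [col 2: D + W ≡ F (mod 10)] column 2 reads D+W+carry(1)=F with D=0, F=8; with digits 0,3,5,8 already taken and all letters distinct, the only value for W is 7. So W=7.
Step 6. [col 3: A + W ≡ F (mod 10)] from column 3 (W=7, F=8, carry-in 0, digits 0,3,5,7,8 already taken and all letters distinct): A must equal 1, so A=1.
Step 7. [col 4: X + W ≡ H (mod 10)] column 4 (X + W ≡ H (mod 10), carry-in 0) doesn't pin X yet; pick X=9 and continue. So X=9.
Step 8. [col 4: X + W ≡ H (mod 10)] column 4 reads X+W+carry(0)=H with X=9, W=7; with digits 0,1,3,5,7,8,9 already taken and all letters distinct, the only value for H is 6. So H=6.
Step 9. [col 6: X + Z ≡ S (mod 10)] in column 6 we have X+Z≡S with carry-in 0; given X=9, S=3 and digits 0,1,3,5,6,7,8,9 already taken and all letters distinct, that pins Z to 4. So Z=4.

Answer: A=1, D=0, E=5, F=8, H=6, S=3, W=7, X=9, Z=4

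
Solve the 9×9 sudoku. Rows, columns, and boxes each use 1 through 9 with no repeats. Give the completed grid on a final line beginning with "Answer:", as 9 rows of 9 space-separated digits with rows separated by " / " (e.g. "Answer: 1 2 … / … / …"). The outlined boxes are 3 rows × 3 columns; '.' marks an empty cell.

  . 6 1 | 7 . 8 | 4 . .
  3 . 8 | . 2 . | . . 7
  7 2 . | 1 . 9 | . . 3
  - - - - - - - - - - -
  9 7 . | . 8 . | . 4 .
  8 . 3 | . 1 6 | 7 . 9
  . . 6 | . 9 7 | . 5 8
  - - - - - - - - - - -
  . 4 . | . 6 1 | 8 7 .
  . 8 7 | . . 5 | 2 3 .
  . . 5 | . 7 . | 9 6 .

Step 1. [r7c4∈{2,3,9}] r7c4 is the only open cell in row 7 admitting 3, so r7c4=3.
Step 2. [r5c4∈{2,4,5}] r5c4 is the only open cell in row 5 admitting 4, so r5c4=4.
Step 3. [r4c3∈{2}] only 2 remains possible at r4c3. So r4c3=2.
Step 4. [r1c1∈{5}] r1c1 has the single candidate 5. So r1c1=5.
Step 5. [r3c7∈{5,6}] 6 has one home in row 3: r3c7 ⇒ r3c7=6.
Step 6. [r9c6∈{2,4}] r9c6 is the only open cell in col 6 admitting 2. So r9c6=2.
Step 7. [r9c1∈{1}] r9c1 is down to just 1, so r9c1=1.
Step 8. [r2c7∈{1,5}] across col 7, 5 lands solely at r2c7. So r2c7=5.
Step 9. [r1c8∈{2,9}] r1c8 is the only open cell in row 1 admitting 9. So r1c8=9.
Step 10. [r8c9∈{1,4}] row 8 places 1 nowhere but r8c9. So r8c9=1.
Step 11. [r6c7∈{1,3}] across row 6, 3 lands solely at r6c7. So r6c7=3.
Step 12. [r8c5∈{4}] only 4 remains possible at r8c5. So r8c5=4.
Step 13. [r2c4∈{6}] r2c4's peers cover all but 6 ⇒ r2c4=6.
Step 14. [r7c1∈{2}] r7c1's peers cover all but 2, so r7c1=2.
Step 15. [r1c9∈{2}] r1c9 is down to just 2 ⇒ r1c9=2.
Step 16. [r8c1∈{6}] only 6 remains possible at r8c1. So r8c1=6.
Step 17. [r4c6∈{3}] nothing but 3 survives at r4c6. So r4c6=3.
Step 18. [r4c9∈{6}] only 6 remains possible at r4c9. So r4c9=6.
Step 19. [r5c2∈{5}] r5c2 has the single candidate 5 ⇒ r5c2=5.
Step 20. [r7c9∈{5}] r7c9's peers cover all but 5. So r7c9=5.
Step 21. [r3c3∈{4}] r3c3 is down to just 4 ⇒ r3c3=4.
Step 22. [r1c5∈{3}] r1c5's peers cover all but 3. So r1c5=3.
Step 23. [r4c4∈{5}] r4c4 has the single candidate 5, so r4c4=5.
Step 24. [r8c4∈{9}] nothing but 9 survives at r8c4 ⇒ r8c4=9.
Step 25. [r9c9∈{4}] nothing but 4 survives at r9c9, so r9c9=4.
Step 26. [r6c4∈{2}] r6c4 has the single candidate 2. So r6c4=2.
Step 27. [r9c4∈{8}] r9c4's peers cover all but 8, so r9c4=8.
Step 28. [r2c8∈{1}] r2c8's peers cover all but 1, so r2c8=1.
Step 29. [r5c8∈{2}] nothing but 2 survives at r5c8 ⇒ r5c8=2.
Step 30. [r6c1∈{4}] r6c1 has the single candidate 4. So r6c1=4.
Step 31. [r3c5∈{5}] r3c5's peers cover all but 5 ⇒ r3c5=5.
Step 32. [r2c6∈{4}] only 4 remains possible at r2c6. So r2c6=4.
Step 33. [r6c2∈{1}] r6c2's peers cover all but 1, so r6c2=1.
Step 34. [r3c8∈{8}] r3c8 has the single candidate 8, so r3c8=8.
Step 35. [r7c3∈{9}] r7c3's peers cover all but 9 ⇒ r7c3=9.
Step 36. [r2c2∈{9}] r2c2 has the single candidate 9, so r2c2=9.
Step 37. [r9c2∈{3}] only 3 remains possible at r9c2 ⇒ r9c2=3.
Step 38. [r4c7∈{1}] only 1 remains possible at r4c7, so r4c7=1.

Answer: 5 6 1 7 3 8 4 9 2 / 3 9 8 6 2 4 5 1 7 / 7 2 4 1 5 9 6 8 3 / 9 7 2 5 8 3 1 4 6 / 8 5 3 4 1 6 7 2 9 / 4 1 6 2 9 7 3 5 8 / 2 4 9 3 6 1 8 7 5 / 6 8 7 9 4 5 2 3 1 / 1 3 5 8 7 2 9 6 4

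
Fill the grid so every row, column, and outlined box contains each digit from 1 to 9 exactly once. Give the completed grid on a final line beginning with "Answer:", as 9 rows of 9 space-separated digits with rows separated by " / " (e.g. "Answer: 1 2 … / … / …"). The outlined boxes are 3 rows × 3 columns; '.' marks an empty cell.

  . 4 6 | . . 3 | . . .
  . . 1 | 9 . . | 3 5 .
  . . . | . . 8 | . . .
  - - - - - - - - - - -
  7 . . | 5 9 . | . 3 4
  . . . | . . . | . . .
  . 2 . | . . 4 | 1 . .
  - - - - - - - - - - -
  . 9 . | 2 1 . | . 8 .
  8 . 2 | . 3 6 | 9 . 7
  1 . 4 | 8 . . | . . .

Step 1. [r4c3∈{8}] r4c3 is down to just 8 ⇒ r4c3=8.
Step 2. [r2c1∈{2}] r2c1 is down to just 2 ⇒ r2c1=2.
Step 3. [r2c6∈{7}] r2c6 is down to just 7. So r2c6=7.
Step 4. [r7c6∈{5}] r7c6's peers cover all but 5 ⇒ r7c6=5.
Step 5. [r1c4∈{1}] r1c4 is down to just 1, so r1c4=1.
Step 6. [r3c9∈{1,2,6,9}] r3c9 is the only open cell in col 9 admitting 1. So r3c9=1.
Step 7. [r5c1∈{3,4,5,6,9}] r5c1 is the only open cell in row 5 admitting 4 ⇒ r5c1=4.
Step 8. [r7c7∈{4,6}] across row 7, 4 lands solely at r7c7. So r7c7=4.
Step 9. [r3c8∈{2,4,6,7,9}] across col 8, 4 lands solely at r3c8. So r3c8=4.
Step 10. [r3c4∈{6}] r3c4 is down to just 6. So r3c4=6.
Step 11. [r2c9∈{6,8}] 6 has one home in row 2: r2c9, so r2c9=6.
Step 12. [r7c1∈{3,6}] 6 has one home in row 7: r7c1 ⇒ r7c1=6.
Step 13. [r7c3∈{3,7}] in row 7, 7 fits only at r7c3, so r7c3=7.
Step 14. [r9c2∈{3,5}] box 7 places 3 nowhere but r9c2 ⇒ r9c2=3.
Step 15. [r3c2∈{5,7}] r3c2 is the only open cell in col 2 admitting 7 ⇒ r3c2=7.
Step 16. [r3c7∈{2}] r3c7 is down to just 2 ⇒ r3c7=2.
Step 17. [r4c7∈{6}] r4c7's peers cover all but 6. So r4c7=6.
Step 18. [r5c2∈{1,5,6}] across col 2, 6 lands solely at r5c2 ⇒ r5c2=6.
Step 19. [r3c5∈{5}] r3c5's peers cover all but 5 ⇒ r3c5=5.
Step 20. [r4c6∈{1,2}] in row 4, 2 fits only at r4c6, so r4c6=2.
Step 21. [r6c5∈{6,7,8}] 6 has one home in row 6: r6c5, so r6c5=6.
Step 22. [r6c9∈{5,8,9}] row 6 places 8 nowhere but r6c9, so r6c9=8.
Step 23. [r1c9∈{9}] r1c9 has the single candidate 9 ⇒ r1c9=9.
Step 24. [r1c8∈{7}] r1c8 has the single candidate 7. So r1c8=7.
Step 25. [r5c7∈{5,7}] col 7 places 7 nowhere but r5c7. So r5c7=7.
Step 26. [r5c9∈{2,5}] r5c9 is the only open cell in box 6 admitting 5, so r5c9=5.
Step 27. [r6c8∈{9}] r6c8 has the single candidate 9, so r6c8=9.
Step 28. [r5c4∈{3}] nothing but 3 survives at r5c4, so r5c4=3.
Step 29. [r6c3∈{3,5}] col 3 places 5 nowhere but r6c3. So r6c3=5.
Step 30. [r3c3∈{3,9}] across col 3, 3 lands solely at r3c3, so r3c3=3.
Step 31. [r9c8∈{2,6}] 6 has one home in row 9: r9c8 ⇒ r9c8=6.
Step 32. [r4c2∈{1}] r4c2's peers cover all but 1. So r4c2=1.
Step 33. [r5c6∈{1}] nothing but 1 survives at r5c6 ⇒ r5c6=1.
Step 34. [r1c7∈{8}] r1c7 is down to just 8, so r1c7=8.
Step 35. [r8c8∈{1}] only 1 remains possible at r8c8 ⇒ r8c8=1.
Step 36. [r1c5∈{2}] r1c5 has the single candidate 2, so r1c5=2.
Step 37. [r1c1∈{5}] r1c1 is down to just 5. So r1c1=5.
Step 38. [r5c8∈{2}] only 2 remains possible at r5c8. So r5c8=2.
Step 39. [r6c1∈{3}] r6c1 has the single candidate 3 ⇒ r6c1=3.
Step 40. [r8c2∈{5}] r8c2's peers cover all but 5. So r8c2=5.
Step 41. [r8c4∈{4}] r8c4's peers cover all but 4, so r8c4=4.
Step 42. [r9c6∈{9}] r9c6's peers cover all but 9. So r9c6=9.
Step 43. [r9c9∈{2}] r9c9 has the single candidate 2 ⇒ r9c9=2.
Step 44. [r5c3∈{9}] nothing but 9 survives at r5c3, so r5c3=9.
Step 45. [r7c9∈{3}] nothing but 3 survives at r7c9. So r7c9=3.
Step 46. [r9c5∈{7}] only 7 remains possible at r9c5 ⇒ r9c5=7.
Step 47. [r3c1∈{9}] r3c1 has the single candidate 9. So r3c1=9.
Step 48. [r5c5∈{8}] r5c5 has the single candidate 8, so r5c5=8.
Step 49. [r6c4∈{7}] r6c4 is down to just 7, so r6c4=7.
Step 50. [r2c2∈{8}] r2c2 has the single candidate 8, so r2c2=8.
Step 51. [r9c7∈{5}] r9c7 is down to just 5 ⇒ r9c7=5.
Step 52. [r2c5∈{4}] r2c5 is down to just 4 ⇒ r2c5=4.

Answer: 5 4 6 1 2 3 8 7 9 / 2 8 1 9 4 7 3 5 6 / 9 7 3 6 5 8 2 4 1 / 7 1 8 5 9 2 6 3 4 / 4 6 9 3 8 1 7 2 5 / 3 2 5 7 6 4 1 9 8 / 6 9 7 2 1 5 4 8 3 / 8 5 2 4 3 6 9 1 7 / 1 3 4 8 7 9 5 6 2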